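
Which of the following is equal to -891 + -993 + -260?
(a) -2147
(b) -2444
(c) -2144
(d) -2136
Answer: c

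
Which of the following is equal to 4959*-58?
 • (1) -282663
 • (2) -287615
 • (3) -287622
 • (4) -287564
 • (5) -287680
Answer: 3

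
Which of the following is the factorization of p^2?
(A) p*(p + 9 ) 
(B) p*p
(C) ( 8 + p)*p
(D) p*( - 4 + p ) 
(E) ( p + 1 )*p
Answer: B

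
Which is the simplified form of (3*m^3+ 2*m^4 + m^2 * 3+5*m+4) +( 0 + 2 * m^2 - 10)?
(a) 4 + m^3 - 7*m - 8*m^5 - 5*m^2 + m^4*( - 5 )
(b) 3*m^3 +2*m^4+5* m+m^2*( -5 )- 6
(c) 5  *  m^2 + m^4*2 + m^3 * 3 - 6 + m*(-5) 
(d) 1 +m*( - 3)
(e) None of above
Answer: e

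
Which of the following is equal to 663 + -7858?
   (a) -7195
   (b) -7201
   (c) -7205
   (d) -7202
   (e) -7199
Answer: a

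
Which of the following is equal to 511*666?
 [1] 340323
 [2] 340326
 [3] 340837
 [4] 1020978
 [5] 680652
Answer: 2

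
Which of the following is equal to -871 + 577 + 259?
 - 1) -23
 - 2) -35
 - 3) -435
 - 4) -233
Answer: 2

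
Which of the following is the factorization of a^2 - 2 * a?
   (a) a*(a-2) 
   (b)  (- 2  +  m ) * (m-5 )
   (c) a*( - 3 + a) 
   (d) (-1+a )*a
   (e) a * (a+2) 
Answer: a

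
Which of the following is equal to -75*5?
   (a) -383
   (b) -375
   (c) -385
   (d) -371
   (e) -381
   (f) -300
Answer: b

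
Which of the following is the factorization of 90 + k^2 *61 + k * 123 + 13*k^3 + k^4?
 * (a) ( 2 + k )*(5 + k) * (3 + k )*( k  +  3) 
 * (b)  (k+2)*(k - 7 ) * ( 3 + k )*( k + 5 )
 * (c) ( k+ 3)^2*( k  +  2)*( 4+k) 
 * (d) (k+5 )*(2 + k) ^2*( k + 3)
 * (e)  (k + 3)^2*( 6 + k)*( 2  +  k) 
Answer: a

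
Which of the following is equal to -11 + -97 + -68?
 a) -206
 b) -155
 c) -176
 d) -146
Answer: c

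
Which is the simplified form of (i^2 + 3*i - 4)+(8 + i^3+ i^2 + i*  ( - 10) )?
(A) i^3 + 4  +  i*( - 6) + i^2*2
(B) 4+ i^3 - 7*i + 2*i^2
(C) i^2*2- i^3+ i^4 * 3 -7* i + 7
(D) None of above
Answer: B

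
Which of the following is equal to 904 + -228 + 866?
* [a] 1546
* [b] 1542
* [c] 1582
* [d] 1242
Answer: b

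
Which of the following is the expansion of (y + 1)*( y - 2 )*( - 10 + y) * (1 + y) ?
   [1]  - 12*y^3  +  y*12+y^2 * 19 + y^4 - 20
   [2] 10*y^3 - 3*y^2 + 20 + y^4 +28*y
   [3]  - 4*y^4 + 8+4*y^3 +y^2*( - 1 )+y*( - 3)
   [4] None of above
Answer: 4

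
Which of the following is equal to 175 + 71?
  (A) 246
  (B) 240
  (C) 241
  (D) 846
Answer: A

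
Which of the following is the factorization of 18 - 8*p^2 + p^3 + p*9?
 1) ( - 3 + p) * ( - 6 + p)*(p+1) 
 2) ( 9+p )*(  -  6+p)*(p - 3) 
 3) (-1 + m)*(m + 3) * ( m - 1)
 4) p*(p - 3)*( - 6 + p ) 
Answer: 1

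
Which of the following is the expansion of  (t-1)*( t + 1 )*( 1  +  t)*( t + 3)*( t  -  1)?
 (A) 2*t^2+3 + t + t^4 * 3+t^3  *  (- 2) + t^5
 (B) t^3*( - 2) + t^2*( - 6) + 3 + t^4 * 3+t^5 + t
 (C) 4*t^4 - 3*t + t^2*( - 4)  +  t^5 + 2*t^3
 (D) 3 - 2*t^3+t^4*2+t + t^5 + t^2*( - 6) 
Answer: B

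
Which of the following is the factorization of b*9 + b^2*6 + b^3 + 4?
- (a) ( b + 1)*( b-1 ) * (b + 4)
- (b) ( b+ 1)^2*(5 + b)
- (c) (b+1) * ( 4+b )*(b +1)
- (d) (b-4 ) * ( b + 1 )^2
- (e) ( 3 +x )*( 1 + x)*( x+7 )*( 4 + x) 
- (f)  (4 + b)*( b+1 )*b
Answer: c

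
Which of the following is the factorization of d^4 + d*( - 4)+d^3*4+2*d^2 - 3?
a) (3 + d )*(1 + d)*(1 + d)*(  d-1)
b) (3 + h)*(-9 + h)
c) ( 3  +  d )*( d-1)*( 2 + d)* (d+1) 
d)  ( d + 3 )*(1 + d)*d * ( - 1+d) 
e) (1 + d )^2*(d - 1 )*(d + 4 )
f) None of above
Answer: a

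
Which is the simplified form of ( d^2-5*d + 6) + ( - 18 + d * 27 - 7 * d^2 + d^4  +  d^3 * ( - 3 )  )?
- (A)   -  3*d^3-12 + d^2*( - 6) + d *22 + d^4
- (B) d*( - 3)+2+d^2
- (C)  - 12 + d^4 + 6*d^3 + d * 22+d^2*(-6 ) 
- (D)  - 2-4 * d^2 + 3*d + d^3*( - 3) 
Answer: A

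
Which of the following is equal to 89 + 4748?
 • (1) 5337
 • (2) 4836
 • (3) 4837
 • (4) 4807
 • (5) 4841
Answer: 3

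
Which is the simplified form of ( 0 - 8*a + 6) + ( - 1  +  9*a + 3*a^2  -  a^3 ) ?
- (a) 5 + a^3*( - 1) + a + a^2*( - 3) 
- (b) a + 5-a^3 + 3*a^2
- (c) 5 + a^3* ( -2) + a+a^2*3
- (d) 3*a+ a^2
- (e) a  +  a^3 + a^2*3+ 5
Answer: b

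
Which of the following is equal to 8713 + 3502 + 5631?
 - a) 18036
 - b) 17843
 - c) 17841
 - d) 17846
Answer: d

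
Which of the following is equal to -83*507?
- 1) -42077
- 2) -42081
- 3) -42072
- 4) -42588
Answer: 2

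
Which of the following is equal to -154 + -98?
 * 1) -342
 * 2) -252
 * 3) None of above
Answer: 2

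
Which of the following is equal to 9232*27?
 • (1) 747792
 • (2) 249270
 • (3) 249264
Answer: 3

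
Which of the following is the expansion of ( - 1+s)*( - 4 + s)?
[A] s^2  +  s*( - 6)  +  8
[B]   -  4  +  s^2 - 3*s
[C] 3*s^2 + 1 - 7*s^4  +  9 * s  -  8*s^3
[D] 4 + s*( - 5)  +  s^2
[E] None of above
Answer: D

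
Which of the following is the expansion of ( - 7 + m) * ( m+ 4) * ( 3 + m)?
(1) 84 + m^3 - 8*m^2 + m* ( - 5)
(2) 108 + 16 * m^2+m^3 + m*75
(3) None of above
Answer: 3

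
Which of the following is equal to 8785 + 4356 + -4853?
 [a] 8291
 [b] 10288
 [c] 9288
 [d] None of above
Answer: d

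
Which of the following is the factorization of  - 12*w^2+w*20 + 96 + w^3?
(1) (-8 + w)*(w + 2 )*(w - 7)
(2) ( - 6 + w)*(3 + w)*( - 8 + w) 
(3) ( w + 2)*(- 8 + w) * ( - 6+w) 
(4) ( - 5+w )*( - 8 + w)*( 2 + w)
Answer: 3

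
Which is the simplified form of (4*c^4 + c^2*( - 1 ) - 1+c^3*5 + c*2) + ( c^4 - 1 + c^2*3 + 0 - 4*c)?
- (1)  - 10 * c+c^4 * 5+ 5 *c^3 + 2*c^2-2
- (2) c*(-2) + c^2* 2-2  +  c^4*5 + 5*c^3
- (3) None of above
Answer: 2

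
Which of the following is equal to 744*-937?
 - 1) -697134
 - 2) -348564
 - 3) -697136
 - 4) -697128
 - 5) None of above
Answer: 4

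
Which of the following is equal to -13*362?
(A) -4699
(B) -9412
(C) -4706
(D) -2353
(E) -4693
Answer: C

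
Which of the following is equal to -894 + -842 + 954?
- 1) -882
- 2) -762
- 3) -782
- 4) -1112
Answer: 3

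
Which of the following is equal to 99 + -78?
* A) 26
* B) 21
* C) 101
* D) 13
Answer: B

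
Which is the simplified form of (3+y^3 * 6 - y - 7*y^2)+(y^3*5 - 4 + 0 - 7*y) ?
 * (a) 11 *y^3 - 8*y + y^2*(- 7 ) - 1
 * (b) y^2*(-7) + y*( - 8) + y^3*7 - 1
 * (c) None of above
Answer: a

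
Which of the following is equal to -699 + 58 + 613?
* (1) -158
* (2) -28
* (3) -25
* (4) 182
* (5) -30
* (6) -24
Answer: 2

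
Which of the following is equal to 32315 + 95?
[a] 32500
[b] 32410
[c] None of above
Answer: b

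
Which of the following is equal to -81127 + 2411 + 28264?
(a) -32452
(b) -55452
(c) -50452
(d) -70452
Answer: c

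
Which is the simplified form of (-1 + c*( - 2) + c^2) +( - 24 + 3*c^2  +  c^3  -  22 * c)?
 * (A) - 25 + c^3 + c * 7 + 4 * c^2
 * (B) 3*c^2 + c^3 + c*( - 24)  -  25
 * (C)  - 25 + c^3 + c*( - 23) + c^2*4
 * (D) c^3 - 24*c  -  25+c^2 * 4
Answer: D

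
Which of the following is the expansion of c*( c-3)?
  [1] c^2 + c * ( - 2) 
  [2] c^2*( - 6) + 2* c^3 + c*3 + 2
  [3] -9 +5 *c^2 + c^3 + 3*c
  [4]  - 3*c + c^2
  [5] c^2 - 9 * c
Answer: 4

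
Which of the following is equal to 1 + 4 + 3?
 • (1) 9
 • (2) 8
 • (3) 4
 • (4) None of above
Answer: 2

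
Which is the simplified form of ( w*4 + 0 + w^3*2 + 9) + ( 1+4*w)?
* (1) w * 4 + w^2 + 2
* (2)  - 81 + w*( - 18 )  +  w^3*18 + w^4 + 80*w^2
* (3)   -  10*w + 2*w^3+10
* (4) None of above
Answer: 4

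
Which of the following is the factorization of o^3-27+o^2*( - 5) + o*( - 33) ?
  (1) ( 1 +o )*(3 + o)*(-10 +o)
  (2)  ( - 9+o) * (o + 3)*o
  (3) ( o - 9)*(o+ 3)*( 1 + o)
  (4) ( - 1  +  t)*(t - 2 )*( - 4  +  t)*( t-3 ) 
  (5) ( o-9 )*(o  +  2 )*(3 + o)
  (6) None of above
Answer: 3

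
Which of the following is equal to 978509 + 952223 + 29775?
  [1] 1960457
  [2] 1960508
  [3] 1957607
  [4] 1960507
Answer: 4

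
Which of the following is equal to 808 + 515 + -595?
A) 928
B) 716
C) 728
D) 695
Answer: C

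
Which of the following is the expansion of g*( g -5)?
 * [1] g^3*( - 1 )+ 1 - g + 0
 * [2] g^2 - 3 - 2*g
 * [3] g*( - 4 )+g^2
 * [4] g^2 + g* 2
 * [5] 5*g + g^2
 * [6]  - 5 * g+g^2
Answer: 6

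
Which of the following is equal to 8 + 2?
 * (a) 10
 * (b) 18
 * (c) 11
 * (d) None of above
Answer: a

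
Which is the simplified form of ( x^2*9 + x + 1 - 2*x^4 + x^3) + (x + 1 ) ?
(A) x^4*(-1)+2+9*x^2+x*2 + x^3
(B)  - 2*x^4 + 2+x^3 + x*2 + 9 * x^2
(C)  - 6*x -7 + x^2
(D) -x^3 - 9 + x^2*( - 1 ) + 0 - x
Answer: B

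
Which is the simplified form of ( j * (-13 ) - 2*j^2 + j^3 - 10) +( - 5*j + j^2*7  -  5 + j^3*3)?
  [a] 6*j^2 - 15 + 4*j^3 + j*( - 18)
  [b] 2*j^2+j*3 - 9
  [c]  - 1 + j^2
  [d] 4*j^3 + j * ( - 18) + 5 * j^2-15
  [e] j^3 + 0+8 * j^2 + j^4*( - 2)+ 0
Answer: d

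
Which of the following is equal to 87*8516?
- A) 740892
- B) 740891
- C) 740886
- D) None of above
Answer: A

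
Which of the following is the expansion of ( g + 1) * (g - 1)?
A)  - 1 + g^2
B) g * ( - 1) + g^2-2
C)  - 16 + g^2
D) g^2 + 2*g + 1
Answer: A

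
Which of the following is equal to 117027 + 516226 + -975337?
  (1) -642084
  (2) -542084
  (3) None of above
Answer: 3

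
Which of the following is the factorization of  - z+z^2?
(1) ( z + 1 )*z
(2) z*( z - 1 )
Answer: 2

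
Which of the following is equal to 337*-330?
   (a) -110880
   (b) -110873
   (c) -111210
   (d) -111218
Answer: c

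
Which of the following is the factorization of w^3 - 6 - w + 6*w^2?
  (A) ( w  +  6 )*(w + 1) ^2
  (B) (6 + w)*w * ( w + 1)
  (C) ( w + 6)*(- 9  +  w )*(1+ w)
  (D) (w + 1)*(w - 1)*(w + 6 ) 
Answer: D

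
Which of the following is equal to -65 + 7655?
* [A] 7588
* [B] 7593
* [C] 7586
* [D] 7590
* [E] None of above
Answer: D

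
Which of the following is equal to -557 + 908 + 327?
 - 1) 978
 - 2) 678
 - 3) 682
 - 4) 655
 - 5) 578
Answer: 2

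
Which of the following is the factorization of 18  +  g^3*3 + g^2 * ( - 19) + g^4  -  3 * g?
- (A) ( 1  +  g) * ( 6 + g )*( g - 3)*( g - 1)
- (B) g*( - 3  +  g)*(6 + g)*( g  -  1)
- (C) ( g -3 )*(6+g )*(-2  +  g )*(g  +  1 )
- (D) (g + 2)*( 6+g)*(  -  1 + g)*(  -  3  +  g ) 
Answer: A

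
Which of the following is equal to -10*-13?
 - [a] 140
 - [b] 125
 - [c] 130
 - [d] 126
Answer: c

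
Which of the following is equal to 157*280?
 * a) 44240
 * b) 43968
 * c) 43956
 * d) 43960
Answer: d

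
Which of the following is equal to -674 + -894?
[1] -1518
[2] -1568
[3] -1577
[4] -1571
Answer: 2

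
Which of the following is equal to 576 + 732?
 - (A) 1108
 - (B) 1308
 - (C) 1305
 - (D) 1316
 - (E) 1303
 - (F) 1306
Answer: B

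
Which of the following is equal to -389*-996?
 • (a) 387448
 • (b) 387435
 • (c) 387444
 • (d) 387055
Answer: c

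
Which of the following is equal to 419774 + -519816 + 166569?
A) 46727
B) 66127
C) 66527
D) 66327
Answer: C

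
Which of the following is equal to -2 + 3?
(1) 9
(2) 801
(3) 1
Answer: 3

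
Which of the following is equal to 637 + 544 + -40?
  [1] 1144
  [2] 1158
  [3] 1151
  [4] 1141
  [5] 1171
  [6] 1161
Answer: 4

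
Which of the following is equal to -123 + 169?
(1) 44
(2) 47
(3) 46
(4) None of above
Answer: 3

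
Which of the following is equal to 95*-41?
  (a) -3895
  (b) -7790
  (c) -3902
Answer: a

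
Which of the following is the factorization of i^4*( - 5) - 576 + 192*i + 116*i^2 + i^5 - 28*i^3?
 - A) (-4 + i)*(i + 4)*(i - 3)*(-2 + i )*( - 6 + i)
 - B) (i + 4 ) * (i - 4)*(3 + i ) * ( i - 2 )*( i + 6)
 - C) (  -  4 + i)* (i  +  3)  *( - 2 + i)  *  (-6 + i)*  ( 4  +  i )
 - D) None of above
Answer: C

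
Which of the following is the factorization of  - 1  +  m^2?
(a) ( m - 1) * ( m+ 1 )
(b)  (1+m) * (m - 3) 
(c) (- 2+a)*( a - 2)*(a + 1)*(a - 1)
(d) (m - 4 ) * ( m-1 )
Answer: a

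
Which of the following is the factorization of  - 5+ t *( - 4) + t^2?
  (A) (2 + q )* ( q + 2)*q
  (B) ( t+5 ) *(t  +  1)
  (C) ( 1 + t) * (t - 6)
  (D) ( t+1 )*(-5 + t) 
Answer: D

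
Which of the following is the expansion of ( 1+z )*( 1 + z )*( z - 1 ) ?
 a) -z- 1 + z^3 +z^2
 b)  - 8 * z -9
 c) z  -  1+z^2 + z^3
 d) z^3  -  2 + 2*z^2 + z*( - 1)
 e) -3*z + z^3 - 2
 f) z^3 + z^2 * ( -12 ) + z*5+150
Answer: a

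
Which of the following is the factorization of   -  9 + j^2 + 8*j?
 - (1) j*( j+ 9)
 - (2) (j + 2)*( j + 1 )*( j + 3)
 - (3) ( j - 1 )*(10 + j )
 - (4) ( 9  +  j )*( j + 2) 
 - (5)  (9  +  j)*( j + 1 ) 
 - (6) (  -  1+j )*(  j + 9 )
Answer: 6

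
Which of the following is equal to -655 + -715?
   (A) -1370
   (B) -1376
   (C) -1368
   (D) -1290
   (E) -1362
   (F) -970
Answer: A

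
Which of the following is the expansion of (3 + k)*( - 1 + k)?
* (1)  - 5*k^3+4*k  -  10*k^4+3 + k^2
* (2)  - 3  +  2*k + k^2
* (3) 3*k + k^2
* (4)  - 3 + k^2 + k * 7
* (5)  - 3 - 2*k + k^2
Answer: 2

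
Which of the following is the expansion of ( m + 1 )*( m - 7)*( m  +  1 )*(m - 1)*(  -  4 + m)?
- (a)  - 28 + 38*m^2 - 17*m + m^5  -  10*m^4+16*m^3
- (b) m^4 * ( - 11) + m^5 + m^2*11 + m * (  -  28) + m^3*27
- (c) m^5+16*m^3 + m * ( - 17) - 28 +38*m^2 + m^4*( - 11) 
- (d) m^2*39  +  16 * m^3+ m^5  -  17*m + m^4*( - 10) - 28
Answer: a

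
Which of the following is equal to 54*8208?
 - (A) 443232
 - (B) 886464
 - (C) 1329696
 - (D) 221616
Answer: A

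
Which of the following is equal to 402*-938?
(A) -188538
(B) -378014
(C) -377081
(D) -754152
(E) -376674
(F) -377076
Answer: F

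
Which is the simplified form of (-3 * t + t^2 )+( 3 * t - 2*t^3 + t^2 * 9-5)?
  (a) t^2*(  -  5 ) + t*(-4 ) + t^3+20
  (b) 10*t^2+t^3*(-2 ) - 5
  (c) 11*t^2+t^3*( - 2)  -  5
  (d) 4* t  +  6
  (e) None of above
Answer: b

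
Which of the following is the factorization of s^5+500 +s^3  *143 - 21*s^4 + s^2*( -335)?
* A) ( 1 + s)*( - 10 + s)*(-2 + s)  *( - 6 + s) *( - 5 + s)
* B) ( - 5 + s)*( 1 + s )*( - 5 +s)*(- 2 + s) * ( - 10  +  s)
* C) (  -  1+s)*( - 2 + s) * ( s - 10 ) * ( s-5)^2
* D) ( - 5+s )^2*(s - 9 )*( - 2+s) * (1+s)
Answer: B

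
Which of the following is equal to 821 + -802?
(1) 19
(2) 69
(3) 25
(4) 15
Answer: 1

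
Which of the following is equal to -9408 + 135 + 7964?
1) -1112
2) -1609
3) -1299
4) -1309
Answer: 4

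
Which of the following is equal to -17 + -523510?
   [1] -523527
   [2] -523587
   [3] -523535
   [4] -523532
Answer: 1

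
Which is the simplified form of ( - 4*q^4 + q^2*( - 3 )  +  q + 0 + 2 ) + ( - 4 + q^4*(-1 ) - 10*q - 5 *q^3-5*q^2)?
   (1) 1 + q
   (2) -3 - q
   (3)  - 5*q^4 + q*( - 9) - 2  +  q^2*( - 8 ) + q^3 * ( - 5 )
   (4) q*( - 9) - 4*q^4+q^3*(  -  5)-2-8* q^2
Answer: 3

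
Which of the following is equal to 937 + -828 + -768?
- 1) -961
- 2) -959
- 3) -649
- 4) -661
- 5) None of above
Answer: 5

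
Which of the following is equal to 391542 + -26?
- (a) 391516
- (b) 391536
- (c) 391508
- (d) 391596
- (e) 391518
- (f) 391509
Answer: a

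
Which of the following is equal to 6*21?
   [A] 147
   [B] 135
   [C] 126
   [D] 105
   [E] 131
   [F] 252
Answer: C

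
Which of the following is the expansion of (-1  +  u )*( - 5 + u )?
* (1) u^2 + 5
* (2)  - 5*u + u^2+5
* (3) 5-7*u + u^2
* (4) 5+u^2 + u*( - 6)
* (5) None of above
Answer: 4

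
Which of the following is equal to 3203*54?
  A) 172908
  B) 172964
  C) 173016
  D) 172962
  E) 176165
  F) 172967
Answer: D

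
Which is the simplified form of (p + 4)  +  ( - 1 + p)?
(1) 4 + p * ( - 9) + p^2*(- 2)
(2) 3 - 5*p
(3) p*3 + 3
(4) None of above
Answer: 4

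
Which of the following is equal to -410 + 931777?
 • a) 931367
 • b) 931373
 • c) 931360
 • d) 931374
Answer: a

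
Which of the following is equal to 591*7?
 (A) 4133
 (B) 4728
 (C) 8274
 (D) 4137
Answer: D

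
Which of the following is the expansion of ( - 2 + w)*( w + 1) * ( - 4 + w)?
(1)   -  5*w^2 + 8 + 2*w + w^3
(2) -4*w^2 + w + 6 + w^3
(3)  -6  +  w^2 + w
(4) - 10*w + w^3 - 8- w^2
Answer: 1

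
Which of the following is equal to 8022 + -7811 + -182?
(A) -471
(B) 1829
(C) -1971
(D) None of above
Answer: D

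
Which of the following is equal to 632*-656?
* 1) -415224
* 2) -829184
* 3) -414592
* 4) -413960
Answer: 3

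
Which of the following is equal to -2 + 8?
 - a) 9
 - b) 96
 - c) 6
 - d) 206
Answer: c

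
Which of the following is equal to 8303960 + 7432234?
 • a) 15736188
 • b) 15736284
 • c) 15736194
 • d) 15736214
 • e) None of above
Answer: c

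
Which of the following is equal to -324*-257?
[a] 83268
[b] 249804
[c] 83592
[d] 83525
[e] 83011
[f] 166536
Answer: a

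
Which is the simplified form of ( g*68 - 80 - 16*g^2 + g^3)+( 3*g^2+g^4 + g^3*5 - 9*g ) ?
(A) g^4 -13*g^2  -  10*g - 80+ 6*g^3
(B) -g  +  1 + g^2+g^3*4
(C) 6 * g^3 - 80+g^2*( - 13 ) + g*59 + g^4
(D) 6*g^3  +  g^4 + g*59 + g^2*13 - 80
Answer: C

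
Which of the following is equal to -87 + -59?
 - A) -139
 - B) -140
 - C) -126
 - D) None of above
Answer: D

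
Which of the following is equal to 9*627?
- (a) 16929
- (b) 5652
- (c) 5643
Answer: c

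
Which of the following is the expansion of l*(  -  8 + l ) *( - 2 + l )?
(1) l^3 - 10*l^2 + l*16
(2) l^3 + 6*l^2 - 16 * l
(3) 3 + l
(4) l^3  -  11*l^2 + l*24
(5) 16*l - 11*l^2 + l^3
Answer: 1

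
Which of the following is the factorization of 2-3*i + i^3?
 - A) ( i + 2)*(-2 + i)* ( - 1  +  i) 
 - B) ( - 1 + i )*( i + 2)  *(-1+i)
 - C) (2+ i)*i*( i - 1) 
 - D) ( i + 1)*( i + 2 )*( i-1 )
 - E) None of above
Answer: B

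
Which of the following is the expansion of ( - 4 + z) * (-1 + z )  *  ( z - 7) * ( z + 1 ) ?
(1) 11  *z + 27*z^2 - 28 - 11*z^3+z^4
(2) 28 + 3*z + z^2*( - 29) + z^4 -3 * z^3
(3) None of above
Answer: 1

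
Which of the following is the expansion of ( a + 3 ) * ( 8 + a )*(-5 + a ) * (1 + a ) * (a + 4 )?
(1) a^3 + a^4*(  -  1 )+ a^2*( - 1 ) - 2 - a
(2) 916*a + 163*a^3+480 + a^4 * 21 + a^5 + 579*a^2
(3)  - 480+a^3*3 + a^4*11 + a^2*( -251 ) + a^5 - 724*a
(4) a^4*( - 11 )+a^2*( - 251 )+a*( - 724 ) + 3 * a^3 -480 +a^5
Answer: 3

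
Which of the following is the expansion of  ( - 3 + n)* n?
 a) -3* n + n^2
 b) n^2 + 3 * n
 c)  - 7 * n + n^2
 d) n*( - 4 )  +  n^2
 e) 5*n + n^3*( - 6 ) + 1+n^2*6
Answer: a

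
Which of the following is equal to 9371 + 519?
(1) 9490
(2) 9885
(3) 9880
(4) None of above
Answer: 4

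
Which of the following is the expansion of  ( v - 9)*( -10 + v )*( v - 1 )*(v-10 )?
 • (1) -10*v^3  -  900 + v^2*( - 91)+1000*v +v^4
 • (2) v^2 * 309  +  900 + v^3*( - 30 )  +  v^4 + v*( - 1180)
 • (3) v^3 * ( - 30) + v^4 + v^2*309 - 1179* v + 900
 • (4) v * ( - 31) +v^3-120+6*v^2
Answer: 2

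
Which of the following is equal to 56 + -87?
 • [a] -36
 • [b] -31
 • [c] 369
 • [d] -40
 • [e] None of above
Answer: b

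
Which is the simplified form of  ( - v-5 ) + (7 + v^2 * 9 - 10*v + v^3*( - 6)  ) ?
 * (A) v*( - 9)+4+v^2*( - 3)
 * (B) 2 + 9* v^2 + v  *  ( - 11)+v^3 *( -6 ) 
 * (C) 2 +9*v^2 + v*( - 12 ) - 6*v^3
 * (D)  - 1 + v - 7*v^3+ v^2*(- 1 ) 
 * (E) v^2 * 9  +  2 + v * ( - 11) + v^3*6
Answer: B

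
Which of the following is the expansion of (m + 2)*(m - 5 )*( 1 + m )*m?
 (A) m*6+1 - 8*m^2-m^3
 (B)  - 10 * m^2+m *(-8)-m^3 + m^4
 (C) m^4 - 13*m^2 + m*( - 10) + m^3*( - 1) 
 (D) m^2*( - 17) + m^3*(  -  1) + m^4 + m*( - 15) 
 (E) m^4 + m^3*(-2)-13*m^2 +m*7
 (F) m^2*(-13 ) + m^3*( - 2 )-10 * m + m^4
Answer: F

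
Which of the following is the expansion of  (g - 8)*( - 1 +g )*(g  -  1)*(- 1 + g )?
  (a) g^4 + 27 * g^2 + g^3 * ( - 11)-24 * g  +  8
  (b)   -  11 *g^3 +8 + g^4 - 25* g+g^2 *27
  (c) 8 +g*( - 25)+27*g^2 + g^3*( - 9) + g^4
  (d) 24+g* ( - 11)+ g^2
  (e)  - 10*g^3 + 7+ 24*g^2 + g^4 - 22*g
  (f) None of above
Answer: b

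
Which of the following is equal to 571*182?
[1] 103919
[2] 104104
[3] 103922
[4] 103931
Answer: 3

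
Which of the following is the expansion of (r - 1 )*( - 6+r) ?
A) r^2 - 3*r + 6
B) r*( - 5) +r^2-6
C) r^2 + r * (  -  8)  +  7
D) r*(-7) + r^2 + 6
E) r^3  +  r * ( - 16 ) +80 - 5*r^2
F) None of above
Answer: D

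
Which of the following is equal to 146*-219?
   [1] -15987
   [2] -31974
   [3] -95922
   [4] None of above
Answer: 2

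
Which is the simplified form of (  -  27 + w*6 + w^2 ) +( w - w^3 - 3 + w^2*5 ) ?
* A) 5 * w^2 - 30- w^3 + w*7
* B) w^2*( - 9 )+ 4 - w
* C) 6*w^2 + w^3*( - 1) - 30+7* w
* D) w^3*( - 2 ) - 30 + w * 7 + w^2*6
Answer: C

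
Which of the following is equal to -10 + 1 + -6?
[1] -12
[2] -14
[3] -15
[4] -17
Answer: 3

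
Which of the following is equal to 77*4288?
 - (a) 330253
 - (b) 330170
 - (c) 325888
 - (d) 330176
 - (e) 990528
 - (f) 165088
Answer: d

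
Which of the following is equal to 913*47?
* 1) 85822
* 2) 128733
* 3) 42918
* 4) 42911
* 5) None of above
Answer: 4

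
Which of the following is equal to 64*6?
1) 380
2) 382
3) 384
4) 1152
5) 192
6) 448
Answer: 3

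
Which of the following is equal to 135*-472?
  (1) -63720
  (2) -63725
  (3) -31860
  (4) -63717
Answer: 1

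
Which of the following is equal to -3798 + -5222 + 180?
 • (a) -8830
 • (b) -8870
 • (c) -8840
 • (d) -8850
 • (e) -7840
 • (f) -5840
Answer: c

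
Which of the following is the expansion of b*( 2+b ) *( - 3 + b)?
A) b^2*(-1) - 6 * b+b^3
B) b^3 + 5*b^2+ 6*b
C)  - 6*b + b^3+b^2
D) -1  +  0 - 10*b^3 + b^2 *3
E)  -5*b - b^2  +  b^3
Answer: A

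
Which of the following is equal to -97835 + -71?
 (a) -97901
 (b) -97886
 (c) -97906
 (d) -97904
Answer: c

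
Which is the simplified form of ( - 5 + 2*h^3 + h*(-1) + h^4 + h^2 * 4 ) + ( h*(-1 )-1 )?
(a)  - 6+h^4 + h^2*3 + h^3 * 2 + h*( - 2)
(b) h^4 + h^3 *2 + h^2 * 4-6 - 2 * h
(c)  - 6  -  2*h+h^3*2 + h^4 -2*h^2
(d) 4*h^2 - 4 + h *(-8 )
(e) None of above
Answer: b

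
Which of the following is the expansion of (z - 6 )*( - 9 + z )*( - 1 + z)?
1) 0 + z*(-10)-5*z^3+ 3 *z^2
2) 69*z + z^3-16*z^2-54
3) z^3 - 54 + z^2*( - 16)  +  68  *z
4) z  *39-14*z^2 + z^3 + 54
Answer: 2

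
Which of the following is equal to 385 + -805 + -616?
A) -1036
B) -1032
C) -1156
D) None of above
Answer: A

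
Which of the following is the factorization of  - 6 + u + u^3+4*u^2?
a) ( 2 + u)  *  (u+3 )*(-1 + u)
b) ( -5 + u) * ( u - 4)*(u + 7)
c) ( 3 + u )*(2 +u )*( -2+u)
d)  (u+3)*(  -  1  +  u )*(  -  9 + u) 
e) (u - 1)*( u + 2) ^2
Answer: a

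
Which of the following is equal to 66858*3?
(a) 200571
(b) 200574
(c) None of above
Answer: b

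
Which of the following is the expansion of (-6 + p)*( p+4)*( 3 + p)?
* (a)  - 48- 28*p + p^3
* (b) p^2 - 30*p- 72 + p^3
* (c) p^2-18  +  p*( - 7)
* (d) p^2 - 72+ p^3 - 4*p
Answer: b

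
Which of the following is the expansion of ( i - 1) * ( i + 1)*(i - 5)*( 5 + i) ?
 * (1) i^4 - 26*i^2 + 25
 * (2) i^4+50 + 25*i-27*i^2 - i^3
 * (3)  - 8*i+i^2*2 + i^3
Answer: 1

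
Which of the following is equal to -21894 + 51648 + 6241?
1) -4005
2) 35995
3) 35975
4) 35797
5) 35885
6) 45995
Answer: 2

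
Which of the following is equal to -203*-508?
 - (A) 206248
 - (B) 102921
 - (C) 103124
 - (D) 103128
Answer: C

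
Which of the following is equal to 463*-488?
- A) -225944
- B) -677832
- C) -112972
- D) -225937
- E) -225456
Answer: A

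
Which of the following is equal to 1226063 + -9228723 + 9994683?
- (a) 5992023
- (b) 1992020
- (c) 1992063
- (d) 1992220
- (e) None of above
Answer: e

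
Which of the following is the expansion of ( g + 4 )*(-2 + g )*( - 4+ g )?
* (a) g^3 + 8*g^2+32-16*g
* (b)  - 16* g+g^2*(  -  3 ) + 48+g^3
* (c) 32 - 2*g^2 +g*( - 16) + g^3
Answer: c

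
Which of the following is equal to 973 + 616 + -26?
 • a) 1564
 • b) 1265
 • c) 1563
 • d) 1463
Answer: c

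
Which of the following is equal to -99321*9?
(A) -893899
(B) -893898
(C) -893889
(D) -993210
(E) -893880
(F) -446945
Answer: C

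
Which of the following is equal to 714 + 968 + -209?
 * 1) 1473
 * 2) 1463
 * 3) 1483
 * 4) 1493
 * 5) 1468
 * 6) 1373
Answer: 1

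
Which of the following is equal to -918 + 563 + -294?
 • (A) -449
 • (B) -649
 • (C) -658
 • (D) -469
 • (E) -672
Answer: B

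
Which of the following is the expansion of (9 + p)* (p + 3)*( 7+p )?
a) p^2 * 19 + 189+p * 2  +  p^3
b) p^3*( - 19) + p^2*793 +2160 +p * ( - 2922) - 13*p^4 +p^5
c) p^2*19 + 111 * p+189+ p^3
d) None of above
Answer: c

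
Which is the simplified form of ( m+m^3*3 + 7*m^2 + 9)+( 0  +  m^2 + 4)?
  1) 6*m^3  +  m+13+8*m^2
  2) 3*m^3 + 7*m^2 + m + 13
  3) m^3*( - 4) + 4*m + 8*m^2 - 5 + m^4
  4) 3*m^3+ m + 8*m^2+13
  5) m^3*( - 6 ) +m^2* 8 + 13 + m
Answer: 4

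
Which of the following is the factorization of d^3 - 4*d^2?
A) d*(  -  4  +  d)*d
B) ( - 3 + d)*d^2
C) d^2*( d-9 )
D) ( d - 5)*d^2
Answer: A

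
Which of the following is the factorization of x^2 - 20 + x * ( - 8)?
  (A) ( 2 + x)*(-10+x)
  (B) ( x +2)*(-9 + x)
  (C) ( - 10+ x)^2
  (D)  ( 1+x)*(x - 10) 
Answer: A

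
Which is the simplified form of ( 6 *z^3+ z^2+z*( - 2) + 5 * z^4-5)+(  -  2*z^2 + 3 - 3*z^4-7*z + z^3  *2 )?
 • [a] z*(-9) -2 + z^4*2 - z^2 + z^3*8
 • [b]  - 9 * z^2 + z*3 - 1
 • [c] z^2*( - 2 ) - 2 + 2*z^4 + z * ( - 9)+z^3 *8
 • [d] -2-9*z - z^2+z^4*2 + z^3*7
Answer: a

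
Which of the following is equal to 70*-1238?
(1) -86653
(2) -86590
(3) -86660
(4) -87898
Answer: 3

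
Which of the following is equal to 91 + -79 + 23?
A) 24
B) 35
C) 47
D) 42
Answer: B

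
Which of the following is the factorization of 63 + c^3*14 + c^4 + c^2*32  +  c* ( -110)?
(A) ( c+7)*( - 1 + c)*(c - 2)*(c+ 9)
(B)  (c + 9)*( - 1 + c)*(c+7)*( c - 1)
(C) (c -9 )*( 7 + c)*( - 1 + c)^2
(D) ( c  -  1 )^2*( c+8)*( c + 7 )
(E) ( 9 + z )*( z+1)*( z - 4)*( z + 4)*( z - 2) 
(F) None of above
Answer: B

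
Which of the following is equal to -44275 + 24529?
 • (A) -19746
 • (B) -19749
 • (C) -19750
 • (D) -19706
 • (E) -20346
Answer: A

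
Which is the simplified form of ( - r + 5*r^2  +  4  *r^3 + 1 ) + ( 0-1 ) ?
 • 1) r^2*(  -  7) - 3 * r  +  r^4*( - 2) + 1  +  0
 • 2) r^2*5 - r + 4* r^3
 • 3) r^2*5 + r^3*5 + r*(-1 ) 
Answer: 2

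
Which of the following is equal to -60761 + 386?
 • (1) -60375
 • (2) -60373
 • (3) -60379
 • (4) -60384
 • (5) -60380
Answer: 1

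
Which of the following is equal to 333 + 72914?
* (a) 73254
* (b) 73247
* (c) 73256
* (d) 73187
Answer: b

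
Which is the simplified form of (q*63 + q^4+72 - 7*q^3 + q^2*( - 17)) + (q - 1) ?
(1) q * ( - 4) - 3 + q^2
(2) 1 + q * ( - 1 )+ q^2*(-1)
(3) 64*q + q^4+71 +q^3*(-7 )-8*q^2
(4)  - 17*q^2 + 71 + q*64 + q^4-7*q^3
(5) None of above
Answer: 4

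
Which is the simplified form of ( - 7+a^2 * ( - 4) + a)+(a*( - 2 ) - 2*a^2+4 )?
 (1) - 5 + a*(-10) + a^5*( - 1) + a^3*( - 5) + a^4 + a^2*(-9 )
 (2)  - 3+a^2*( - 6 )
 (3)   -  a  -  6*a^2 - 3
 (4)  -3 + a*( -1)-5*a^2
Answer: 3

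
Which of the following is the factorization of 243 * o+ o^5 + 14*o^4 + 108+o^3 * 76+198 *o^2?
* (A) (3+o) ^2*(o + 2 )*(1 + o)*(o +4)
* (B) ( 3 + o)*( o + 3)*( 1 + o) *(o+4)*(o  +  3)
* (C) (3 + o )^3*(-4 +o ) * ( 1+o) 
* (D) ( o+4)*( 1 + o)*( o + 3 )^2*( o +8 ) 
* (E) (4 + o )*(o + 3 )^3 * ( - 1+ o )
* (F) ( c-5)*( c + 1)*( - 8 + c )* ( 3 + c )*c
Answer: B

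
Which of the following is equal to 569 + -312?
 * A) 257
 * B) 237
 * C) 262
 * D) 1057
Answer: A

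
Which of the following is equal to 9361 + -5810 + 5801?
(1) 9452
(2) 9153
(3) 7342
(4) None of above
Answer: 4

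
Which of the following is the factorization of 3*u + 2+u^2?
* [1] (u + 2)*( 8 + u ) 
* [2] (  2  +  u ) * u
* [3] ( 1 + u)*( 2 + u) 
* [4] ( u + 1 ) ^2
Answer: 3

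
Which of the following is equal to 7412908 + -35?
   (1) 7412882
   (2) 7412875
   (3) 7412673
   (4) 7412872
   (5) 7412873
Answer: 5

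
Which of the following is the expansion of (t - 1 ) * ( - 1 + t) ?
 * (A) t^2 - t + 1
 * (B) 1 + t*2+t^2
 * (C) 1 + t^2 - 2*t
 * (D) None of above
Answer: C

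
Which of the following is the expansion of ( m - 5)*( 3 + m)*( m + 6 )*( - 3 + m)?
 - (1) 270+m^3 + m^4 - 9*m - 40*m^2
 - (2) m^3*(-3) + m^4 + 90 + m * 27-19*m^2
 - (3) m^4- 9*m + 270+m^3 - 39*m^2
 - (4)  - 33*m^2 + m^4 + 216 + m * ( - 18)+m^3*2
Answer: 3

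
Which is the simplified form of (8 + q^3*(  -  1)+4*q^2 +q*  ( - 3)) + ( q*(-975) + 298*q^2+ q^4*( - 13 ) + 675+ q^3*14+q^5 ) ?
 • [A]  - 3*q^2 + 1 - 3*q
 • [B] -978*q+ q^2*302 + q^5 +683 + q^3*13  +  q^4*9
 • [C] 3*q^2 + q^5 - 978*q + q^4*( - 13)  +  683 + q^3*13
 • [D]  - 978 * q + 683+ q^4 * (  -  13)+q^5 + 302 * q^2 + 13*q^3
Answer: D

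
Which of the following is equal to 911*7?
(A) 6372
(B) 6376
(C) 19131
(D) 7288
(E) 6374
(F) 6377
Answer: F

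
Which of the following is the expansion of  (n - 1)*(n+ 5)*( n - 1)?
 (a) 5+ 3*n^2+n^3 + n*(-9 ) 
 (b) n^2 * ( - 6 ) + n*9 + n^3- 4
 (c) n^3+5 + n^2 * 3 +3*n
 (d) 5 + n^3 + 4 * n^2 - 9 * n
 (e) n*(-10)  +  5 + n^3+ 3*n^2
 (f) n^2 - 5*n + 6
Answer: a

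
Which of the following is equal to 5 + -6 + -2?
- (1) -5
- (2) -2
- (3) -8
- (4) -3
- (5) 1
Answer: 4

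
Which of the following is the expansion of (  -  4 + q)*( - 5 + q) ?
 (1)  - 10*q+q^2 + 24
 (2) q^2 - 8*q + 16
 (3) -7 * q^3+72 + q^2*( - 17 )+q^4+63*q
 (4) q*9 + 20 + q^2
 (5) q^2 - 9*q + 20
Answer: 5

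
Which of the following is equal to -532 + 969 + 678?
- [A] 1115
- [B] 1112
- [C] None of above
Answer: A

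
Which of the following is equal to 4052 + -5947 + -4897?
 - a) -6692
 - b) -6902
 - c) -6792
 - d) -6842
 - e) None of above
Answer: c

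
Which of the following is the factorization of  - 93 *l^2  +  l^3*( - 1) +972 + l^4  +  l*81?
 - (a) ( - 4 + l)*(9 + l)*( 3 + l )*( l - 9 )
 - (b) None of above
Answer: a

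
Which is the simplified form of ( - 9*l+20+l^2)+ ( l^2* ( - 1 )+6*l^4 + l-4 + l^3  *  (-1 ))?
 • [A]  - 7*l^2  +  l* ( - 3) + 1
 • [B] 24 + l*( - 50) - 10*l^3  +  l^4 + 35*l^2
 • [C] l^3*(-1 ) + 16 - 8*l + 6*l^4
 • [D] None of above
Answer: C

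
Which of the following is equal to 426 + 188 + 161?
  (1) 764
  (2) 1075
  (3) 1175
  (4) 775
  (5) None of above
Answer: 4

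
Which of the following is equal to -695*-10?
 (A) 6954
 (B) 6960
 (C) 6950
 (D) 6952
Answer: C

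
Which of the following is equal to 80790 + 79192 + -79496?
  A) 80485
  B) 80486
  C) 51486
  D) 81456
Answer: B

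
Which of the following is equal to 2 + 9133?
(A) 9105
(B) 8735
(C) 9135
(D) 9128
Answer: C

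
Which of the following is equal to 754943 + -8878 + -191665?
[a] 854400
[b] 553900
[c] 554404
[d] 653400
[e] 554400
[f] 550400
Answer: e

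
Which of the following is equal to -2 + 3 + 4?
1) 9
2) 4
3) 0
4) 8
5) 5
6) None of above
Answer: 5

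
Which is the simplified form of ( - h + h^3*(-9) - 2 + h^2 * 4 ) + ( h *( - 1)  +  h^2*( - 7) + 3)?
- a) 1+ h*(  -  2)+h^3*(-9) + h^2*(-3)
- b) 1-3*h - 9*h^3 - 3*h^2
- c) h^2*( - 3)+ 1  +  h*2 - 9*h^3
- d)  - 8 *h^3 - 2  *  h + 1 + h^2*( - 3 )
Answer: a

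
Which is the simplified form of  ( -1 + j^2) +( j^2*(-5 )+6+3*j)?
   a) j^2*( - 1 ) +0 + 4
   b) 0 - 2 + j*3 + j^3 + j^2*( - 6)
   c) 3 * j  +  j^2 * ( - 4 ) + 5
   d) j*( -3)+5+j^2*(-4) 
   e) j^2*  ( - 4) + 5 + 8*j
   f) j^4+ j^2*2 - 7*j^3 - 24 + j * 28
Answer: c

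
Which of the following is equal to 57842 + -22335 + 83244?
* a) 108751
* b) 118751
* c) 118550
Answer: b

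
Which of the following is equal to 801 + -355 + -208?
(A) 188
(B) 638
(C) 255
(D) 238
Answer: D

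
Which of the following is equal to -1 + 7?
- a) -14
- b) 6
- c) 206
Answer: b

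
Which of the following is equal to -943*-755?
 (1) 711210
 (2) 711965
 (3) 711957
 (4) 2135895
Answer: 2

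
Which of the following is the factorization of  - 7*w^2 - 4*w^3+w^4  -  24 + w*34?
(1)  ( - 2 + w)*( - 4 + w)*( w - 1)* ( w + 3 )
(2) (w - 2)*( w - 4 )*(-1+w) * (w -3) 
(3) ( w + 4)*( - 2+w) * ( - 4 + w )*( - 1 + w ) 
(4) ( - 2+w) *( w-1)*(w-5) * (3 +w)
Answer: 1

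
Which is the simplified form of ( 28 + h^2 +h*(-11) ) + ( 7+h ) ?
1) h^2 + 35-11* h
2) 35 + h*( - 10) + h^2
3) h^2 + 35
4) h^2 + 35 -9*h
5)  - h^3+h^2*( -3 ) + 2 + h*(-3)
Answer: 2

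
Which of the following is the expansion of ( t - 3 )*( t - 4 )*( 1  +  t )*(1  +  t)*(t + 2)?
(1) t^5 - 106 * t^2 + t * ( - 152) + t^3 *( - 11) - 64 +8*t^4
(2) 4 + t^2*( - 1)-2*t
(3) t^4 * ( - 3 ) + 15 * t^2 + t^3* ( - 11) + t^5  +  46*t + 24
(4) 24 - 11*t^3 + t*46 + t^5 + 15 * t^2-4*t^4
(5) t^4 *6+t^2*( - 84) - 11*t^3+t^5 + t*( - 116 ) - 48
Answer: 3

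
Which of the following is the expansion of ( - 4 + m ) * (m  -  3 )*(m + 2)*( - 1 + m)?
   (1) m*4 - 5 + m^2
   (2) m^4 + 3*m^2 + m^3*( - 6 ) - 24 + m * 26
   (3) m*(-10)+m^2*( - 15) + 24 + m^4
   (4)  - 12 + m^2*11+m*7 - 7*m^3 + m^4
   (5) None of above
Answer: 2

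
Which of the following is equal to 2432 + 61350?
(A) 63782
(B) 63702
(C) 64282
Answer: A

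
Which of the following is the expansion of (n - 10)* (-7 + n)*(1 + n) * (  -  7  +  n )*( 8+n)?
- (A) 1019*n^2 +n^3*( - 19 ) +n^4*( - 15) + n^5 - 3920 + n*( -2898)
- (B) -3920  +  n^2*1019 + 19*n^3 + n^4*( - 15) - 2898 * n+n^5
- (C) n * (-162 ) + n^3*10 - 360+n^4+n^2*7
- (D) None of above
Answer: A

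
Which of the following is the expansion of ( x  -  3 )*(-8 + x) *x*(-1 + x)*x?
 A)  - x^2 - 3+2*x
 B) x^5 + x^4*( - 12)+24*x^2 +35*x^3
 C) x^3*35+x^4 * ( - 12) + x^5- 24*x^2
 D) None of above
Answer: C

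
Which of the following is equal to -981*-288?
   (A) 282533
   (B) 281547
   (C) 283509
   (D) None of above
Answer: D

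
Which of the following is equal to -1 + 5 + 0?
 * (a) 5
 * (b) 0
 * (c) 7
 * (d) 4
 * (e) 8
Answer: d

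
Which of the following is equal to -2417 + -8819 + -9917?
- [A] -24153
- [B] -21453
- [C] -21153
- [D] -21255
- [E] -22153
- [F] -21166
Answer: C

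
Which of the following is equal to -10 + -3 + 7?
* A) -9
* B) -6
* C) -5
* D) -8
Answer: B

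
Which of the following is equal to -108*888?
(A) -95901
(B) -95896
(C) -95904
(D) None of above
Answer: C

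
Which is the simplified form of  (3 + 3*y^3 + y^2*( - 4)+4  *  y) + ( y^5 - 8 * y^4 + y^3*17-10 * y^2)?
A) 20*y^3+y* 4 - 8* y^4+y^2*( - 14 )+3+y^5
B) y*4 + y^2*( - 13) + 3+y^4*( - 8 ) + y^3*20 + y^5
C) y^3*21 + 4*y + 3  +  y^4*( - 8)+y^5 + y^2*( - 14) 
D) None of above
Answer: A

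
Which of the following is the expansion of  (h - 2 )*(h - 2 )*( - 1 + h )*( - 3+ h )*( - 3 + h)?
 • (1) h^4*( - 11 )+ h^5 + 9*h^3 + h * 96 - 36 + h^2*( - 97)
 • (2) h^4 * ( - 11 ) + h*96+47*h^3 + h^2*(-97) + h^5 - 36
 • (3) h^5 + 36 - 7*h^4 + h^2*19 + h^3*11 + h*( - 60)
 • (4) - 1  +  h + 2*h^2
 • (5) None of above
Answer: 2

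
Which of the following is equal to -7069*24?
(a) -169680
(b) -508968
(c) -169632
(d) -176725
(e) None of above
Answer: e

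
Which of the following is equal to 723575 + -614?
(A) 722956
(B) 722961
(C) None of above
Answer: B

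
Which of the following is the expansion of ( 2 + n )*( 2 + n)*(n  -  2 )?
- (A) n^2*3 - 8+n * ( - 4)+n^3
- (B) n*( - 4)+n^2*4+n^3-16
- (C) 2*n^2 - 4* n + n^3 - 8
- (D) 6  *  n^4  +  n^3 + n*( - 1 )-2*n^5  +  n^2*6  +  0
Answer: C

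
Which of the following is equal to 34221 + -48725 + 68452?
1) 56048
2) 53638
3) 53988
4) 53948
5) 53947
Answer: 4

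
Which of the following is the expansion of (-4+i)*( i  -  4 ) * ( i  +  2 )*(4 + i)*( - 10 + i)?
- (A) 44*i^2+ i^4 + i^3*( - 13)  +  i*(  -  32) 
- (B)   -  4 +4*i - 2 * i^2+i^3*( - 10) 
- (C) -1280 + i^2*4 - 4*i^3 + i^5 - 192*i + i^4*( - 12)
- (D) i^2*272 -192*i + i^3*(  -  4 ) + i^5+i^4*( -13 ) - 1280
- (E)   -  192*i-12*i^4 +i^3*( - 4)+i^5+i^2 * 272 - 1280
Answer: E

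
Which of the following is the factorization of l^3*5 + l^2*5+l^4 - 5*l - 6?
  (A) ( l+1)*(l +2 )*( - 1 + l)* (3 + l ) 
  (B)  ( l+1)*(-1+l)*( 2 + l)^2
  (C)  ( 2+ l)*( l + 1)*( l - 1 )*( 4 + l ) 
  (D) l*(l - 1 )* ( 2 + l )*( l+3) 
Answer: A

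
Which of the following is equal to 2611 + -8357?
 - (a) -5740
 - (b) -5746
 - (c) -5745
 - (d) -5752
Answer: b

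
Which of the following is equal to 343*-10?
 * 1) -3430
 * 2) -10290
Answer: 1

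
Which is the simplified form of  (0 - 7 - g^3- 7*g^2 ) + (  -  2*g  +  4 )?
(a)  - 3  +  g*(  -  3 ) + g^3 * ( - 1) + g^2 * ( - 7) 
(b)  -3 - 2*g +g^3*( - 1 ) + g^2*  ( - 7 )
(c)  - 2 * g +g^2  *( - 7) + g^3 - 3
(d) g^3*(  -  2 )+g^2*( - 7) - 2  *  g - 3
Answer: b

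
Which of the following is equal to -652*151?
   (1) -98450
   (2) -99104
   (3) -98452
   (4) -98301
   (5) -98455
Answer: 3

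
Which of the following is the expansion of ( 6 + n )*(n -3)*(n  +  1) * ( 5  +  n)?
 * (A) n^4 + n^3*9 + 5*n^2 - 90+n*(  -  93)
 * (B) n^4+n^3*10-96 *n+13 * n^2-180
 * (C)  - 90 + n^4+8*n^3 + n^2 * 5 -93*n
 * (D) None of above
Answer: A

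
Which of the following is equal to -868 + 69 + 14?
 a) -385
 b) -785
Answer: b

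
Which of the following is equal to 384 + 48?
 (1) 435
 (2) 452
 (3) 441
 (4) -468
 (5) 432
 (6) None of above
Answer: 5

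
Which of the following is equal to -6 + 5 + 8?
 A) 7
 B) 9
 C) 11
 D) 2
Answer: A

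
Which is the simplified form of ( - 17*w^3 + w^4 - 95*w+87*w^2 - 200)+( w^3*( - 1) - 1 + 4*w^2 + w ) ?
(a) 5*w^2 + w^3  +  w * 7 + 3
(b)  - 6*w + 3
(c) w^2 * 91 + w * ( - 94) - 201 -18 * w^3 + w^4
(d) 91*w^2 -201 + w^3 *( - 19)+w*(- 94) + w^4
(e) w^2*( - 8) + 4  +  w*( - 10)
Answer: c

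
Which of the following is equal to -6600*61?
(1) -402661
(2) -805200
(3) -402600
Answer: 3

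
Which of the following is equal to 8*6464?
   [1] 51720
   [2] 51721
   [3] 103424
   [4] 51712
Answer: 4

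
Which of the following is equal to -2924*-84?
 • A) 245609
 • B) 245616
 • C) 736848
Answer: B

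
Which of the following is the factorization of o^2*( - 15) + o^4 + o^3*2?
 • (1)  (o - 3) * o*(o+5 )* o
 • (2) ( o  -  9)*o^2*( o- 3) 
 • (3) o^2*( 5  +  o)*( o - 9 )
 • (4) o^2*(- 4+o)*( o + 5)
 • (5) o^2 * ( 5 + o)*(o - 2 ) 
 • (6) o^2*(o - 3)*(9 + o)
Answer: 1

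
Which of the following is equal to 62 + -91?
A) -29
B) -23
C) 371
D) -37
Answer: A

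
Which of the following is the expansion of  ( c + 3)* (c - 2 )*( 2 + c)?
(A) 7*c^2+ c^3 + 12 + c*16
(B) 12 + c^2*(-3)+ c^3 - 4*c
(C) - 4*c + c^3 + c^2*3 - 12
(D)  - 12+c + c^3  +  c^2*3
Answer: C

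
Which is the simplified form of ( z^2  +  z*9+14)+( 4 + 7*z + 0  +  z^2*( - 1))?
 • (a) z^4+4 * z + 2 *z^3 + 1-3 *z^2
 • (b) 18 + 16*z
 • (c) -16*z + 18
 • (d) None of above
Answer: b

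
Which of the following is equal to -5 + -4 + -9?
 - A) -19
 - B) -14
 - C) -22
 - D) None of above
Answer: D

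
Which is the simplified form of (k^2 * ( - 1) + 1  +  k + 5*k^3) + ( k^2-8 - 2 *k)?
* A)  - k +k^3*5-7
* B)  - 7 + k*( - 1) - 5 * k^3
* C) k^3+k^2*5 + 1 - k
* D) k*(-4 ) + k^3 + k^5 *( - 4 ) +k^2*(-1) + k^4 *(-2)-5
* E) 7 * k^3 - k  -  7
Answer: A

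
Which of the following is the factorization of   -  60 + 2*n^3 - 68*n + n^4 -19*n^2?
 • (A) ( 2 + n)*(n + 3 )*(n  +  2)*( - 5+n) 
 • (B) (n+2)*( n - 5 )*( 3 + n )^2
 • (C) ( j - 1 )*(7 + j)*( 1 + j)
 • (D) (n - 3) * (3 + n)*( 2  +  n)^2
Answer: A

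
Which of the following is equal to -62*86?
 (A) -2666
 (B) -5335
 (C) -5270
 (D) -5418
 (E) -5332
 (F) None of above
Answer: E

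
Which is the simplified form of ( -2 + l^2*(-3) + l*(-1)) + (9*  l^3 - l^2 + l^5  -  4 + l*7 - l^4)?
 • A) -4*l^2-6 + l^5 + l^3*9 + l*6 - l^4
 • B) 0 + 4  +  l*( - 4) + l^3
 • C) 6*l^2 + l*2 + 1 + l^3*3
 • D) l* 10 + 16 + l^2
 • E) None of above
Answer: A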